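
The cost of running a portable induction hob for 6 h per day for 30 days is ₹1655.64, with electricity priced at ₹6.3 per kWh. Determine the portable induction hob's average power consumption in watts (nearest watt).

1460 W

Energy = ₹1655.64 ÷ ₹6.3/kWh = 262.8 kWh
Runtime = 6 h/day × 30 days = 180 h
Power = 262.8 kWh ÷ 180 h = 1.46 kW = 1460 W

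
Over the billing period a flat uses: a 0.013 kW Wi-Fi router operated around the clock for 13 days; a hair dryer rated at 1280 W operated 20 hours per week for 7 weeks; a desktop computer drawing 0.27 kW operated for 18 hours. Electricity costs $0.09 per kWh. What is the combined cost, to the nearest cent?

Wi-Fi router: Runtime = 24 h × 13 = 312 h
Wi-Fi router: 0.013 kW × 312 h = 4.056 kWh
hair dryer: Runtime = 20 h/week × 7 weeks = 140 h
hair dryer: 1.28 kW × 140 h = 179.2 kWh
desktop computer: 0.27 kW × 18 h = 4.86 kWh
Total energy = 188.116 kWh
Cost = 188.116 × $0.09 = $16.93

$16.93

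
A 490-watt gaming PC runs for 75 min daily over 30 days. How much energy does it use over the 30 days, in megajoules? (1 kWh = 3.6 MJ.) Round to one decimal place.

Runtime = 75 min × 30 = 2250 min = 37.5 h
Energy = 0.49 kW × 37.5 h = 18.375 kWh
= 18.375 × 3.6 MJ = 66.2 MJ

66.2 MJ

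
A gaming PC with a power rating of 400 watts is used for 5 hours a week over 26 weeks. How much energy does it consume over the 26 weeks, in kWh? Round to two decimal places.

Runtime = 5 h/week × 26 weeks = 130 h
Energy = 0.4 kW × 130 h = 52 kWh

52.00 kWh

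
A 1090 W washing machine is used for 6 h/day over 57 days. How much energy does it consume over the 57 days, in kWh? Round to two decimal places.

Runtime = 6 h/day × 57 days = 342 h
Energy = 1.09 kW × 342 h = 372.78 kWh

372.78 kWh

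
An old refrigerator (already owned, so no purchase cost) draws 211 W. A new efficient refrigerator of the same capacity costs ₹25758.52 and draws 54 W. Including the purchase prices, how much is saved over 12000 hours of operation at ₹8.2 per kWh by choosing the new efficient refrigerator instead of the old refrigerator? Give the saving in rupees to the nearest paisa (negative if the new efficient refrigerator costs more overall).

-₹10309.72

old refrigerator: ₹0.00 + (211/1000) kW × 12000 h × ₹8.2 = ₹0.00 + ₹20762.4 = ₹20762.4
new efficient refrigerator: ₹25758.52 + (54/1000) kW × 12000 h × ₹8.2 = ₹25758.52 + ₹5313.6 = ₹31072.12
Saving = ₹20762.4 − ₹31072.12 = −₹10309.72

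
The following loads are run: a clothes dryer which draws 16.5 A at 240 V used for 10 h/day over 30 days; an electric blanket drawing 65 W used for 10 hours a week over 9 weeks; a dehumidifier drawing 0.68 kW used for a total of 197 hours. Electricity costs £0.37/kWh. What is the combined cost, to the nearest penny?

clothes dryer: Power = 16.5 A × 240 V = 3960 W = 3.96 kW
clothes dryer: Runtime = 10 h/day × 30 days = 300 h
clothes dryer: 3.96 kW × 300 h = 1188 kWh
electric blanket: Runtime = 10 h/week × 9 weeks = 90 h
electric blanket: 0.065 kW × 90 h = 5.85 kWh
dehumidifier: 0.68 kW × 197 h = 133.96 kWh
Total energy = 1327.81 kWh
Cost = 1327.81 × £0.37 = £491.29

£491.29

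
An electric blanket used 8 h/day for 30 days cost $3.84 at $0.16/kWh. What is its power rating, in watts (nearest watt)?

100 W

Energy = $3.84 ÷ $0.16/kWh = 24 kWh
Runtime = 8 h/day × 30 days = 240 h
Power = 24 kWh ÷ 240 h = 0.1 kW = 100 W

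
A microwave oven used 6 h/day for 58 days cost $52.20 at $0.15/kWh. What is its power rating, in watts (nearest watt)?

Energy = $52.20 ÷ $0.15/kWh = 348 kWh
Runtime = 6 h/day × 58 days = 348 h
Power = 348 kWh ÷ 348 h = 1 kW = 1000 W

1000 W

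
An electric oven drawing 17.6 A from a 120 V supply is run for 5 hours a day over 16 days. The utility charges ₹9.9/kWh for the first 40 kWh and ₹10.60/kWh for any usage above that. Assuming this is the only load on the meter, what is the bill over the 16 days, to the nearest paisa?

₹1762.98

Power = 17.6 A × 120 V = 2112 W = 2.112 kW
Runtime = 5 h/day × 16 days = 80 h
Energy = 2.112 kW × 80 h = 168.96 kWh
Tier 1 (0–40 kWh): 40 × ₹9.9 = ₹396
Above 40 kWh: 128.96 × ₹10.60 = ₹1366.976
Bill = ₹1762.98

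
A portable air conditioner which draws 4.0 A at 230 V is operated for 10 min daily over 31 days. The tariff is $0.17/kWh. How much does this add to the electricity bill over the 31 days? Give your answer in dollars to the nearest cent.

$0.81

Power = 4.0 A × 230 V = 920 W = 0.92 kW
Runtime = 10 min × 31 = 310 min = 5.166666… h
Energy = 0.92 kW × 5.166666… h = 4.753333… kWh
Cost = 4.753333… kWh × $0.17/kWh = $0.81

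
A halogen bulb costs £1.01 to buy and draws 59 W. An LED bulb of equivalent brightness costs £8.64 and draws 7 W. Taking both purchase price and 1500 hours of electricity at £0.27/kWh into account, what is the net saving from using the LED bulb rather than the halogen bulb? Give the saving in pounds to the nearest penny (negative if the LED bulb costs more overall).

£13.43

halogen bulb: £1.01 + (59/1000) kW × 1500 h × £0.27 = £1.01 + £23.895 = £24.905
LED bulb: £8.64 + (7/1000) kW × 1500 h × £0.27 = £8.64 + £2.835 = £11.475
Saving = £24.905 − £11.475 = £13.43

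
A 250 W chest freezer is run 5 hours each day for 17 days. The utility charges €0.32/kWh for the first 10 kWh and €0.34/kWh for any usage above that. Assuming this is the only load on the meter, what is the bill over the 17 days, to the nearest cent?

€7.03

Runtime = 5 h/day × 17 days = 85 h
Energy = 0.25 kW × 85 h = 21.25 kWh
Tier 1 (0–10 kWh): 10 × €0.32 = €3.2
Above 10 kWh: 11.25 × €0.34 = €3.825
Bill = €7.03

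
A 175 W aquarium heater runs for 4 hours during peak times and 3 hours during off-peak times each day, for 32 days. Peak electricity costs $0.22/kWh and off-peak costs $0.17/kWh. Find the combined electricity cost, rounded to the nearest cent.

$7.78

Peak energy = 0.175 kW × 4 h × 32 = 22.4 kWh
Off-peak energy = 0.175 kW × 3 h × 32 = 16.8 kWh
Cost = 22.4 × $0.22 + 16.8 × $0.17 = $4.928 + $2.856 = $7.78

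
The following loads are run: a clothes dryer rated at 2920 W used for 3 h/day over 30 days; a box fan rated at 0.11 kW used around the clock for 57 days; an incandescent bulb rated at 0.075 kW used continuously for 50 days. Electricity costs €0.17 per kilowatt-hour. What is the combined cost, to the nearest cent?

clothes dryer: Runtime = 3 h/day × 30 days = 90 h
clothes dryer: 2.92 kW × 90 h = 262.8 kWh
box fan: Runtime = 24 h × 57 = 1368 h
box fan: 0.11 kW × 1368 h = 150.48 kWh
incandescent bulb: Runtime = 24 h × 50 = 1200 h
incandescent bulb: 0.075 kW × 1200 h = 90 kWh
Total energy = 503.28 kWh
Cost = 503.28 × €0.17 = €85.56

€85.56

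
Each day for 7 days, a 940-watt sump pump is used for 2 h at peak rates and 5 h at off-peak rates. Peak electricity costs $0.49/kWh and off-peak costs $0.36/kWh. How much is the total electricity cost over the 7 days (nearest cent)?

Peak energy = 0.94 kW × 2 h × 7 = 13.16 kWh
Off-peak energy = 0.94 kW × 5 h × 7 = 32.9 kWh
Cost = 13.16 × $0.49 + 32.9 × $0.36 = $6.4484 + $11.844 = $18.29

$18.29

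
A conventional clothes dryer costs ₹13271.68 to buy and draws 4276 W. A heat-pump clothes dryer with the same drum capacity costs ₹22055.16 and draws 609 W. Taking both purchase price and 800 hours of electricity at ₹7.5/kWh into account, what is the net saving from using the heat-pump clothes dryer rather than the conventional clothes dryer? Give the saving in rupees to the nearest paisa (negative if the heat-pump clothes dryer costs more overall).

₹13218.52

conventional clothes dryer: ₹13271.68 + (4276/1000) kW × 800 h × ₹7.5 = ₹13271.68 + ₹25656 = ₹38927.68
heat-pump clothes dryer: ₹22055.16 + (609/1000) kW × 800 h × ₹7.5 = ₹22055.16 + ₹3654 = ₹25709.16
Saving = ₹38927.68 − ₹25709.16 = ₹13218.52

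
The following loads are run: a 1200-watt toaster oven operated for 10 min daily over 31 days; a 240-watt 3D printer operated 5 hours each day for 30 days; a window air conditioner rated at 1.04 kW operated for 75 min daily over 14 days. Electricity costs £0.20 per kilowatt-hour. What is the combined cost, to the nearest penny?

£12.08

toaster oven: Runtime = 10 min × 31 = 310 min = 5.166666… h
toaster oven: 1.2 kW × 5.166666… h = 6.2 kWh
3D printer: Runtime = 5 h/day × 30 days = 150 h
3D printer: 0.24 kW × 150 h = 36 kWh
window air conditioner: Runtime = 75 min × 14 = 1050 min = 17.5 h
window air conditioner: 1.04 kW × 17.5 h = 18.2 kWh
Total energy = 60.4 kWh
Cost = 60.4 × £0.20 = £12.08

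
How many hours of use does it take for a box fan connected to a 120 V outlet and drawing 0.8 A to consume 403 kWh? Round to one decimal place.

4197.9 h

Power = 0.8 A × 120 V = 96 W = 0.096 kW
Hours = 403 kWh ÷ 0.096 kW = 4197.9 h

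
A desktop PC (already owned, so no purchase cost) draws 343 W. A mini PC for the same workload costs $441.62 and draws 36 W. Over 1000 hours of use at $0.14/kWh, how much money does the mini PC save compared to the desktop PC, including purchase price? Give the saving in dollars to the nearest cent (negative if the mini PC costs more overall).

-$398.64

desktop PC: $0.00 + (343/1000) kW × 1000 h × $0.14 = $0.00 + $48.02 = $48.02
mini PC: $441.62 + (36/1000) kW × 1000 h × $0.14 = $441.62 + $5.04 = $446.66
Saving = $48.02 − $446.66 = −$398.64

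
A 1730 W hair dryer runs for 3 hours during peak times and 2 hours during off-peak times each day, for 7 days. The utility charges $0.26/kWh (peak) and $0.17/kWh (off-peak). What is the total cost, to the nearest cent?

$13.56

Peak energy = 1.73 kW × 3 h × 7 = 36.33 kWh
Off-peak energy = 1.73 kW × 2 h × 7 = 24.22 kWh
Cost = 36.33 × $0.26 + 24.22 × $0.17 = $9.4458 + $4.1174 = $13.56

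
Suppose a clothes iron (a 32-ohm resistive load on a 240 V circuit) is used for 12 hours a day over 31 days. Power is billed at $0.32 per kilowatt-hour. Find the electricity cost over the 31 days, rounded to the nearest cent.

$214.27

Power = V²/R = 240²/32 = 1800 W = 1.8 kW
Runtime = 12 h/day × 31 days = 372 h
Energy = 1.8 kW × 372 h = 669.6 kWh
Cost = 669.6 kWh × $0.32/kWh = $214.27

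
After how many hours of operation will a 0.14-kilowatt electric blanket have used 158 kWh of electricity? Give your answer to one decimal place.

Hours = 158 kWh ÷ 0.14 kW = 1128.6 h

1128.6 h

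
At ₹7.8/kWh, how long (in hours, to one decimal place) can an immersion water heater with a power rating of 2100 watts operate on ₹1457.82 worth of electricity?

Energy available = ₹1457.82 ÷ ₹7.8/kWh = 186.9 kWh
Hours = 186.9 kWh ÷ 2.1 kW = 89.0 h

89.0 h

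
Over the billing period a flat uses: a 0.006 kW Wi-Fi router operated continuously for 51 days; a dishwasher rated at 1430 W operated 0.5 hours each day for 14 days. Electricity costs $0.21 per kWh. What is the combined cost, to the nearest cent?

$3.64

Wi-Fi router: Runtime = 24 h × 51 = 1224 h
Wi-Fi router: 0.006 kW × 1224 h = 7.344 kWh
dishwasher: Runtime = 0.5 h/day × 14 days = 7 h
dishwasher: 1.43 kW × 7 h = 10.01 kWh
Total energy = 17.354 kWh
Cost = 17.354 × $0.21 = $3.64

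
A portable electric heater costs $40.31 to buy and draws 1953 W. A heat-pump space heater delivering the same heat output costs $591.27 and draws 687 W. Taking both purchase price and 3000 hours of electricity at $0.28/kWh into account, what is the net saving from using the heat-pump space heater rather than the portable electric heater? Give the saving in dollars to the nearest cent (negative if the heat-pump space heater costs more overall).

$512.48

portable electric heater: $40.31 + (1953/1000) kW × 3000 h × $0.28 = $40.31 + $1640.52 = $1680.83
heat-pump space heater: $591.27 + (687/1000) kW × 3000 h × $0.28 = $591.27 + $577.08 = $1168.35
Saving = $1680.83 − $1168.35 = $512.48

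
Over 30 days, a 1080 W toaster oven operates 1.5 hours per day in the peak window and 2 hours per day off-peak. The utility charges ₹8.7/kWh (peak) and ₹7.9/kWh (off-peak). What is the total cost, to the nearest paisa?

₹934.74

Peak energy = 1.08 kW × 1.5 h × 30 = 48.6 kWh
Off-peak energy = 1.08 kW × 2 h × 30 = 64.8 kWh
Cost = 48.6 × ₹8.7 + 64.8 × ₹7.9 = ₹422.82 + ₹511.92 = ₹934.74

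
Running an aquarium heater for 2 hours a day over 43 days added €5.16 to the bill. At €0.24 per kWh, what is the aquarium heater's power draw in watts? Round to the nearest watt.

250 W

Energy = €5.16 ÷ €0.24/kWh = 21.5 kWh
Runtime = 2 h/day × 43 days = 86 h
Power = 21.5 kWh ÷ 86 h = 0.25 kW = 250 W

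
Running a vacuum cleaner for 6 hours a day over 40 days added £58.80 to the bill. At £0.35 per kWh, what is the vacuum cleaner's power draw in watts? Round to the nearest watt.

Energy = £58.80 ÷ £0.35/kWh = 168 kWh
Runtime = 6 h/day × 40 days = 240 h
Power = 168 kWh ÷ 240 h = 0.7 kW = 700 W

700 W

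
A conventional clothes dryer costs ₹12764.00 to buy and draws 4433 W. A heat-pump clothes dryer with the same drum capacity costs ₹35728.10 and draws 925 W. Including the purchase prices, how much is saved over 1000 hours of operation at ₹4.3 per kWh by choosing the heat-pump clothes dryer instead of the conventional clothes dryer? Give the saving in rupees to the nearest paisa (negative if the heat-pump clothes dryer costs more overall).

-₹7879.70

conventional clothes dryer: ₹12764.00 + (4433/1000) kW × 1000 h × ₹4.3 = ₹12764.00 + ₹19061.9 = ₹31825.9
heat-pump clothes dryer: ₹35728.10 + (925/1000) kW × 1000 h × ₹4.3 = ₹35728.10 + ₹3977.5 = ₹39705.6
Saving = ₹31825.9 − ₹39705.6 = −₹7879.7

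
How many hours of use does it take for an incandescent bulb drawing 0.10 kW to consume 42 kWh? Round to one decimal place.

420.0 h

Hours = 42 kWh ÷ 0.1 kW = 420.0 h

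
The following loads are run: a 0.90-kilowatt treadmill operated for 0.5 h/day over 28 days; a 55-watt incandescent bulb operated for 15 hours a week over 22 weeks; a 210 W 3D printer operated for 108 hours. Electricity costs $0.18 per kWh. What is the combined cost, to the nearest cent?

treadmill: Runtime = 0.5 h/day × 28 days = 14 h
treadmill: 0.9 kW × 14 h = 12.6 kWh
incandescent bulb: Runtime = 15 h/week × 22 weeks = 330 h
incandescent bulb: 0.055 kW × 330 h = 18.15 kWh
3D printer: 0.21 kW × 108 h = 22.68 kWh
Total energy = 53.43 kWh
Cost = 53.43 × $0.18 = $9.62

$9.62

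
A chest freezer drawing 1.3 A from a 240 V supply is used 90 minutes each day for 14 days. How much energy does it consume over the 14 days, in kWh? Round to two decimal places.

Power = 1.3 A × 240 V = 312 W = 0.312 kW
Runtime = 90 min × 14 = 1260 min = 21 h
Energy = 0.312 kW × 21 h = 6.552 kWh ≈ 6.55 kWh

6.55 kWh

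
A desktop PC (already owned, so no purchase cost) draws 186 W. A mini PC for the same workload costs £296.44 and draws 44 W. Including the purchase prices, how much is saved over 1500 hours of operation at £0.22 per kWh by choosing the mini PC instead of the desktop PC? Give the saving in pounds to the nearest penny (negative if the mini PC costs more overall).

-£249.58

desktop PC: £0.00 + (186/1000) kW × 1500 h × £0.22 = £0.00 + £61.38 = £61.38
mini PC: £296.44 + (44/1000) kW × 1500 h × £0.22 = £296.44 + £14.52 = £310.96
Saving = £61.38 − £310.96 = −£249.58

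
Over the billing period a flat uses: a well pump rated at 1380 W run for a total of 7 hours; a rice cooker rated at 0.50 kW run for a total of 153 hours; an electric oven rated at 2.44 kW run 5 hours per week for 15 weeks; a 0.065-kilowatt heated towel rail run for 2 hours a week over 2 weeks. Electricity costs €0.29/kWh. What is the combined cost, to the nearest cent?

€78.13

well pump: 1.38 kW × 7 h = 9.66 kWh
rice cooker: 0.5 kW × 153 h = 76.5 kWh
electric oven: Runtime = 5 h/week × 15 weeks = 75 h
electric oven: 2.44 kW × 75 h = 183 kWh
heated towel rail: Runtime = 2 h/week × 2 weeks = 4 h
heated towel rail: 0.065 kW × 4 h = 0.26 kWh
Total energy = 269.42 kWh
Cost = 269.42 × €0.29 = €78.13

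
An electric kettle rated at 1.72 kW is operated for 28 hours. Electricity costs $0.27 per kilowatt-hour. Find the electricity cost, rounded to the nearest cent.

Energy = 1.72 kW × 28 h = 48.16 kWh
Cost = 48.16 kWh × $0.27/kWh = $13.00

$13.00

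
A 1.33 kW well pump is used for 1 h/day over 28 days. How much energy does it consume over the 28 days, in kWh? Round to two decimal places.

Runtime = 1 h/day × 28 days = 28 h
Energy = 1.33 kW × 28 h = 37.24 kWh

37.24 kWh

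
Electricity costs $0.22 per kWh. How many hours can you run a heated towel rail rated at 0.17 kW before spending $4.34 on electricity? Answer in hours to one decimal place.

116.0 h

Energy available = $4.34 ÷ $0.22/kWh = 19.7273 kWh
Hours = 19.7273 kWh ÷ 0.17 kW = 116.0 h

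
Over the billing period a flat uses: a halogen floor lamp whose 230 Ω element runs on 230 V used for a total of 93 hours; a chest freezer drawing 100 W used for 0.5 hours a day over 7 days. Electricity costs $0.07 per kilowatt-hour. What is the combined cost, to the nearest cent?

halogen floor lamp: Power = V²/R = 230²/230 = 230 W = 0.23 kW
halogen floor lamp: 0.23 kW × 93 h = 21.39 kWh
chest freezer: Runtime = 0.5 h/day × 7 days = 3.5 h
chest freezer: 0.1 kW × 3.5 h = 0.35 kWh
Total energy = 21.74 kWh
Cost = 21.74 × $0.07 = $1.52

$1.52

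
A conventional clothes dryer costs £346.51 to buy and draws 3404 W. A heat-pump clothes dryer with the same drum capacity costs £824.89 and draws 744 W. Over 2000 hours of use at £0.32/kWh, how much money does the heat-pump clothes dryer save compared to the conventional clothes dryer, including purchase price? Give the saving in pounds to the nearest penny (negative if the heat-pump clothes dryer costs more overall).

£1224.02

conventional clothes dryer: £346.51 + (3404/1000) kW × 2000 h × £0.32 = £346.51 + £2178.56 = £2525.07
heat-pump clothes dryer: £824.89 + (744/1000) kW × 2000 h × £0.32 = £824.89 + £476.16 = £1301.05
Saving = £2525.07 − £1301.05 = £1224.02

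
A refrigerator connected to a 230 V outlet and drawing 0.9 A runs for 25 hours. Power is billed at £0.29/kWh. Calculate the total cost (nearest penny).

£1.50

Power = 0.9 A × 230 V = 207 W = 0.207 kW
Energy = 0.207 kW × 25 h = 5.175 kWh
Cost = 5.175 kWh × £0.29/kWh = £1.50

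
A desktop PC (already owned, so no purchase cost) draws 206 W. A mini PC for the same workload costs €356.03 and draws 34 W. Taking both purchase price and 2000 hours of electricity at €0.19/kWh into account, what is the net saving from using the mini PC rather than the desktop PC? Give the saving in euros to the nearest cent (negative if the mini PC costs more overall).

desktop PC: €0.00 + (206/1000) kW × 2000 h × €0.19 = €0.00 + €78.28 = €78.28
mini PC: €356.03 + (34/1000) kW × 2000 h × €0.19 = €356.03 + €12.92 = €368.95
Saving = €78.28 − €368.95 = −€290.67

-€290.67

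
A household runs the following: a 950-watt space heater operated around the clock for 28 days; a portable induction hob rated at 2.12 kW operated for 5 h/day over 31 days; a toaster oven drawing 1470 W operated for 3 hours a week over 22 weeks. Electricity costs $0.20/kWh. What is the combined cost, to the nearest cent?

space heater: Runtime = 24 h × 28 = 672 h
space heater: 0.95 kW × 672 h = 638.4 kWh
portable induction hob: Runtime = 5 h/day × 31 days = 155 h
portable induction hob: 2.12 kW × 155 h = 328.6 kWh
toaster oven: Runtime = 3 h/week × 22 weeks = 66 h
toaster oven: 1.47 kW × 66 h = 97.02 kWh
Total energy = 1064.02 kWh
Cost = 1064.02 × $0.20 = $212.80

$212.80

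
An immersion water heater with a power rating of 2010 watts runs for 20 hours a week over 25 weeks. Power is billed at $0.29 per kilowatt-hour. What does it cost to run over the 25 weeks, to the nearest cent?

$291.45

Runtime = 20 h/week × 25 weeks = 500 h
Energy = 2.01 kW × 500 h = 1005 kWh
Cost = 1005 kWh × $0.29/kWh = $291.45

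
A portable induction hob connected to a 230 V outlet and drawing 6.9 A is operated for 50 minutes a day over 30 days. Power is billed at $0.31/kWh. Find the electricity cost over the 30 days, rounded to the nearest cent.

Power = 6.9 A × 230 V = 1587 W = 1.587 kW
Runtime = 50 min × 30 = 1500 min = 25 h
Energy = 1.587 kW × 25 h = 39.675 kWh
Cost = 39.675 kWh × $0.31/kWh = $12.30

$12.30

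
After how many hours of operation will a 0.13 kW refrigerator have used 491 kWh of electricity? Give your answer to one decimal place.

3776.9 h

Hours = 491 kWh ÷ 0.13 kW = 3776.9 h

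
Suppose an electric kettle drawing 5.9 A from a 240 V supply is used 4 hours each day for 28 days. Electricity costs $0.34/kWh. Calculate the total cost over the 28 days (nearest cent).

Power = 5.9 A × 240 V = 1416 W = 1.416 kW
Runtime = 4 h/day × 28 days = 112 h
Energy = 1.416 kW × 112 h = 158.592 kWh
Cost = 158.592 kWh × $0.34/kWh = $53.92

$53.92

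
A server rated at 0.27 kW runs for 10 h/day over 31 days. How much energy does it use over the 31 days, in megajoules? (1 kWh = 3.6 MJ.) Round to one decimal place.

Runtime = 10 h/day × 31 days = 310 h
Energy = 0.27 kW × 310 h = 83.7 kWh
= 83.7 × 3.6 MJ = 301.3 MJ

301.3 MJ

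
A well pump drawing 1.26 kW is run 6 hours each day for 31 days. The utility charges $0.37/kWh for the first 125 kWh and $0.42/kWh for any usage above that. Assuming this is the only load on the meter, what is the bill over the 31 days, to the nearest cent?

Runtime = 6 h/day × 31 days = 186 h
Energy = 1.26 kW × 186 h = 234.36 kWh
Tier 1 (0–125 kWh): 125 × $0.37 = $46.25
Above 125 kWh: 109.36 × $0.42 = $45.9312
Bill = $92.18

$92.18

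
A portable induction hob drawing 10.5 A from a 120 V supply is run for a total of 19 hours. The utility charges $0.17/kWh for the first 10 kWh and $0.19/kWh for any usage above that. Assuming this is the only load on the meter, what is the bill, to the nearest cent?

$4.35

Power = 10.5 A × 120 V = 1260 W = 1.26 kW
Energy = 1.26 kW × 19 h = 23.94 kWh
Tier 1 (0–10 kWh): 10 × $0.17 = $1.7
Above 10 kWh: 13.94 × $0.19 = $2.6486
Bill = $4.35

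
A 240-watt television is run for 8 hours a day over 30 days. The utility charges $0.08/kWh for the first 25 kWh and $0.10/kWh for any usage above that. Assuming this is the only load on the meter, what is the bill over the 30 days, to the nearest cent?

$5.26

Runtime = 8 h/day × 30 days = 240 h
Energy = 0.24 kW × 240 h = 57.6 kWh
Tier 1 (0–25 kWh): 25 × $0.08 = $2
Above 25 kWh: 32.6 × $0.10 = $3.26
Bill = $5.26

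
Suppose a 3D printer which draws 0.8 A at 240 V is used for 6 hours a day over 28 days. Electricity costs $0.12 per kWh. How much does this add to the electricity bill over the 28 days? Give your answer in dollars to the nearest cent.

$3.87

Power = 0.8 A × 240 V = 192 W = 0.192 kW
Runtime = 6 h/day × 28 days = 168 h
Energy = 0.192 kW × 168 h = 32.256 kWh
Cost = 32.256 kWh × $0.12/kWh = $3.87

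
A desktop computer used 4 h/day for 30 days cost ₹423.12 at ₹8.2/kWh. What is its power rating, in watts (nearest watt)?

Energy = ₹423.12 ÷ ₹8.2/kWh = 51.6 kWh
Runtime = 4 h/day × 30 days = 120 h
Power = 51.6 kWh ÷ 120 h = 0.43 kW = 430 W

430 W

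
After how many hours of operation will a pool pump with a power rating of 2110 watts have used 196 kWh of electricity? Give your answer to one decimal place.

Hours = 196 kWh ÷ 2.11 kW = 92.9 h

92.9 h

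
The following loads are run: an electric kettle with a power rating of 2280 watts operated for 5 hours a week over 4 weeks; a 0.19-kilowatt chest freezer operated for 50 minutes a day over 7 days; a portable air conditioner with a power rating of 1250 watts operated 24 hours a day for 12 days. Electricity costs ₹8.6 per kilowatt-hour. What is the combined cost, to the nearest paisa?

₹3497.69

electric kettle: Runtime = 5 h/week × 4 weeks = 20 h
electric kettle: 2.28 kW × 20 h = 45.6 kWh
chest freezer: Runtime = 50 min × 7 = 350 min = 5.833333… h
chest freezer: 0.19 kW × 5.833333… h = 1.108333… kWh
portable air conditioner: Runtime = 24 h × 12 = 288 h
portable air conditioner: 1.25 kW × 288 h = 360 kWh
Total energy = 406.708333… kWh
Cost = 406.708333… × ₹8.6 = ₹3497.69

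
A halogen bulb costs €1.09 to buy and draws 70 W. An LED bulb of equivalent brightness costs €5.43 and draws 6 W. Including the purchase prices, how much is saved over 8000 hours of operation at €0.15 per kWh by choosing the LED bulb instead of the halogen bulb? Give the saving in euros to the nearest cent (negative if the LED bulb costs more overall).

halogen bulb: €1.09 + (70/1000) kW × 8000 h × €0.15 = €1.09 + €84 = €85.09
LED bulb: €5.43 + (6/1000) kW × 8000 h × €0.15 = €5.43 + €7.2 = €12.63
Saving = €85.09 − €12.63 = €72.46

€72.46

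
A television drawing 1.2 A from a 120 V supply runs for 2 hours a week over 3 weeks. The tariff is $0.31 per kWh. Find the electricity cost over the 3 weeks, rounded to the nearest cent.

Power = 1.2 A × 120 V = 144 W = 0.144 kW
Runtime = 2 h/week × 3 weeks = 6 h
Energy = 0.144 kW × 6 h = 0.864 kWh
Cost = 0.864 kWh × $0.31/kWh = $0.27

$0.27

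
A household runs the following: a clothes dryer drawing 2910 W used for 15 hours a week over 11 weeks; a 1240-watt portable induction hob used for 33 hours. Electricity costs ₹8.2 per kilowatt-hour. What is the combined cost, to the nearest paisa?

₹4272.77

clothes dryer: Runtime = 15 h/week × 11 weeks = 165 h
clothes dryer: 2.91 kW × 165 h = 480.15 kWh
portable induction hob: 1.24 kW × 33 h = 40.92 kWh
Total energy = 521.07 kWh
Cost = 521.07 × ₹8.2 = ₹4272.77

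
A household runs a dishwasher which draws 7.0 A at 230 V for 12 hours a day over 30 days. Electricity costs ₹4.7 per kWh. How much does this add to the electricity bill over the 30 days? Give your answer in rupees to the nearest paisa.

₹2724.12

Power = 7.0 A × 230 V = 1610 W = 1.61 kW
Runtime = 12 h/day × 30 days = 360 h
Energy = 1.61 kW × 360 h = 579.6 kWh
Cost = 579.6 kWh × ₹4.7/kWh = ₹2724.12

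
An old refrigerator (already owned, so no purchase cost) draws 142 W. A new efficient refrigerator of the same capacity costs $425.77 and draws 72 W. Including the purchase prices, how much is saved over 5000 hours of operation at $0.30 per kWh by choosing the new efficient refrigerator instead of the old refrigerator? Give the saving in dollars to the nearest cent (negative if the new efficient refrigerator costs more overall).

old refrigerator: $0.00 + (142/1000) kW × 5000 h × $0.30 = $0.00 + $213 = $213
new efficient refrigerator: $425.77 + (72/1000) kW × 5000 h × $0.30 = $425.77 + $108 = $533.77
Saving = $213 − $533.77 = −$320.77

-$320.77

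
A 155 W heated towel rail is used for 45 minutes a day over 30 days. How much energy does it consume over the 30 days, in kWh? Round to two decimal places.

Runtime = 45 min × 30 = 1350 min = 22.5 h
Energy = 0.155 kW × 22.5 h = 3.4875 kWh ≈ 3.49 kWh

3.49 kWh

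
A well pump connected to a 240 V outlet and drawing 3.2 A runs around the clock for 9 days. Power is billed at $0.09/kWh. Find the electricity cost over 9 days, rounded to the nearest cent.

$14.93

Power = 3.2 A × 240 V = 768 W = 0.768 kW
Runtime = 24 h × 9 = 216 h
Energy = 0.768 kW × 216 h = 165.888 kWh
Cost = 165.888 kWh × $0.09/kWh = $14.93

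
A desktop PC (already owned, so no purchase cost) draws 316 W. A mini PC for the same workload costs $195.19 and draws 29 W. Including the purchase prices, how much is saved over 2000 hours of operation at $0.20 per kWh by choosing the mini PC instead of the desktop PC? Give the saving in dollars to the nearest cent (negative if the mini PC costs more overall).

-$80.39

desktop PC: $0.00 + (316/1000) kW × 2000 h × $0.20 = $0.00 + $126.4 = $126.4
mini PC: $195.19 + (29/1000) kW × 2000 h × $0.20 = $195.19 + $11.6 = $206.79
Saving = $126.4 − $206.79 = −$80.39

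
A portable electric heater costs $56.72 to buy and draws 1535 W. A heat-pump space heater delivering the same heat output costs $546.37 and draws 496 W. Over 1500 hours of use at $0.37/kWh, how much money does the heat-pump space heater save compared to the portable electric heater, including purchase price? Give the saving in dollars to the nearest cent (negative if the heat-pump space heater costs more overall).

$87.00

portable electric heater: $56.72 + (1535/1000) kW × 1500 h × $0.37 = $56.72 + $851.925 = $908.645
heat-pump space heater: $546.37 + (496/1000) kW × 1500 h × $0.37 = $546.37 + $275.28 = $821.65
Saving = $908.645 − $821.65 = $86.995 → $87.00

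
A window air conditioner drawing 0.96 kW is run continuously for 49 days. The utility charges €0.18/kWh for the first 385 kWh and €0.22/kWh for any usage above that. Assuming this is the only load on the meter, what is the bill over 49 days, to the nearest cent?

€232.97

Runtime = 24 h × 49 = 1176 h
Energy = 0.96 kW × 1176 h = 1128.96 kWh
Tier 1 (0–385 kWh): 385 × €0.18 = €69.3
Above 385 kWh: 743.96 × €0.22 = €163.6712
Bill = €232.97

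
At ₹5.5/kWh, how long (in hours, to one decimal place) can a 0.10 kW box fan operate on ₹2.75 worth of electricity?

Energy available = ₹2.75 ÷ ₹5.5/kWh = 0.5 kWh
Hours = 0.5 kWh ÷ 0.1 kW = 5.0 h

5.0 h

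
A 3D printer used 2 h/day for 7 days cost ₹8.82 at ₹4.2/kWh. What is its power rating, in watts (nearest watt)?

Energy = ₹8.82 ÷ ₹4.2/kWh = 2.1 kWh
Runtime = 2 h/day × 7 days = 14 h
Power = 2.1 kWh ÷ 14 h = 0.15 kW = 150 W

150 W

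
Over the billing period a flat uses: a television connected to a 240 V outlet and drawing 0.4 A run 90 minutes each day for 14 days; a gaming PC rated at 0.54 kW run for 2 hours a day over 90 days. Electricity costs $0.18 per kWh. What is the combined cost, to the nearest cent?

$17.86

television: Power = 0.4 A × 240 V = 96 W = 0.096 kW
television: Runtime = 90 min × 14 = 1260 min = 21 h
television: 0.096 kW × 21 h = 2.016 kWh
gaming PC: Runtime = 2 h/day × 90 days = 180 h
gaming PC: 0.54 kW × 180 h = 97.2 kWh
Total energy = 99.216 kWh
Cost = 99.216 × $0.18 = $17.86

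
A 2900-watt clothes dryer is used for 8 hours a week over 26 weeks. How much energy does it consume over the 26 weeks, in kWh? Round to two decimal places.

Runtime = 8 h/week × 26 weeks = 208 h
Energy = 2.9 kW × 208 h = 603.2 kWh

603.20 kWh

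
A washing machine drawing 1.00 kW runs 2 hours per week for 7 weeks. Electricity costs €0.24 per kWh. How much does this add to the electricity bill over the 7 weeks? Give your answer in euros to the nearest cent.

€3.36

Runtime = 2 h/week × 7 weeks = 14 h
Energy = 1 kW × 14 h = 14 kWh
Cost = 14 kWh × €0.24/kWh = €3.36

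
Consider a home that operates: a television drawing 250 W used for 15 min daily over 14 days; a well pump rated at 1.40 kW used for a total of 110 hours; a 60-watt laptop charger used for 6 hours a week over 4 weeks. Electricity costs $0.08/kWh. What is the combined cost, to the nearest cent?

$12.51

television: Runtime = 15 min × 14 = 210 min = 3.5 h
television: 0.25 kW × 3.5 h = 0.875 kWh
well pump: 1.4 kW × 110 h = 154 kWh
laptop charger: Runtime = 6 h/week × 4 weeks = 24 h
laptop charger: 0.06 kW × 24 h = 1.44 kWh
Total energy = 156.315 kWh
Cost = 156.315 × $0.08 = $12.51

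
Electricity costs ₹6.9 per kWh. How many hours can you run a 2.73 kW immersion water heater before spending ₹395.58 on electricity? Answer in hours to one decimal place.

21.0 h

Energy available = ₹395.58 ÷ ₹6.9/kWh = 57.3304 kWh
Hours = 57.3304 kWh ÷ 2.73 kW = 21.0 h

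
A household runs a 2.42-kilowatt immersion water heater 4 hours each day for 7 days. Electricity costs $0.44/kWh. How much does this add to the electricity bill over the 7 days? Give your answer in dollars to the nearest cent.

Runtime = 4 h/day × 7 days = 28 h
Energy = 2.42 kW × 28 h = 67.76 kWh
Cost = 67.76 kWh × $0.44/kWh = $29.81

$29.81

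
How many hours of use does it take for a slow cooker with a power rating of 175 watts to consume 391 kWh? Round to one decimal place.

Hours = 391 kWh ÷ 0.175 kW = 2234.3 h

2234.3 h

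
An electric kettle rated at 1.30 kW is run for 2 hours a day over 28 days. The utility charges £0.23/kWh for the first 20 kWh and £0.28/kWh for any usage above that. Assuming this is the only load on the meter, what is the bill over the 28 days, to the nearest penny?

£19.38

Runtime = 2 h/day × 28 days = 56 h
Energy = 1.3 kW × 56 h = 72.8 kWh
Tier 1 (0–20 kWh): 20 × £0.23 = £4.6
Above 20 kWh: 52.8 × £0.28 = £14.784
Bill = £19.38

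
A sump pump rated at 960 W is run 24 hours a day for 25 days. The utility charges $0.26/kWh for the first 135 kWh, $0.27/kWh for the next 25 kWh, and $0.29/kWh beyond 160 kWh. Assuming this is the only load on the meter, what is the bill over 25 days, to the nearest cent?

$162.49

Runtime = 24 h × 25 = 600 h
Energy = 0.96 kW × 600 h = 576 kWh
Tier 1 (0–135 kWh): 135 × $0.26 = $35.1
Tier 2 (135–160 kWh): 25 × $0.27 = $6.75
Above 160 kWh: 416 × $0.29 = $120.64
Bill = $162.49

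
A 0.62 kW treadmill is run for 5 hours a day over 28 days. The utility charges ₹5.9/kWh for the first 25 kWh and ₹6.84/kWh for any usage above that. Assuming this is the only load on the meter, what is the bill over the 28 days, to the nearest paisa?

Runtime = 5 h/day × 28 days = 140 h
Energy = 0.62 kW × 140 h = 86.8 kWh
Tier 1 (0–25 kWh): 25 × ₹5.9 = ₹147.5
Above 25 kWh: 61.8 × ₹6.84 = ₹422.712
Bill = ₹570.21

₹570.21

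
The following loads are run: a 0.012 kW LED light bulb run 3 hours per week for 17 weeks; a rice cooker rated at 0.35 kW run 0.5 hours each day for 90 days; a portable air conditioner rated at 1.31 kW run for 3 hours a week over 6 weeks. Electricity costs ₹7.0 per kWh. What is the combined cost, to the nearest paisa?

LED light bulb: Runtime = 3 h/week × 17 weeks = 51 h
LED light bulb: 0.012 kW × 51 h = 0.612 kWh
rice cooker: Runtime = 0.5 h/day × 90 days = 45 h
rice cooker: 0.35 kW × 45 h = 15.75 kWh
portable air conditioner: Runtime = 3 h/week × 6 weeks = 18 h
portable air conditioner: 1.31 kW × 18 h = 23.58 kWh
Total energy = 39.942 kWh
Cost = 39.942 × ₹7.0 = ₹279.59

₹279.59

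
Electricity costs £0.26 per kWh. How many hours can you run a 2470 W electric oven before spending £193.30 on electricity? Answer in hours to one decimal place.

Energy available = £193.30 ÷ £0.26/kWh = 743.4615 kWh
Hours = 743.4615 kWh ÷ 2.47 kW = 301.0 h

301.0 h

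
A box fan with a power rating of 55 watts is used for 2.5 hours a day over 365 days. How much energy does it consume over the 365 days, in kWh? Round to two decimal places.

Runtime = 2.5 h/day × 365 days = 912.5 h
Energy = 0.055 kW × 912.5 h = 50.1875 kWh ≈ 50.19 kWh

50.19 kWh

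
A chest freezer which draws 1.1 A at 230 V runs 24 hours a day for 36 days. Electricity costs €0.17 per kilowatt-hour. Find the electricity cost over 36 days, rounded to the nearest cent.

€37.16

Power = 1.1 A × 230 V = 253 W = 0.253 kW
Runtime = 24 h × 36 = 864 h
Energy = 0.253 kW × 864 h = 218.592 kWh
Cost = 218.592 kWh × €0.17/kWh = €37.16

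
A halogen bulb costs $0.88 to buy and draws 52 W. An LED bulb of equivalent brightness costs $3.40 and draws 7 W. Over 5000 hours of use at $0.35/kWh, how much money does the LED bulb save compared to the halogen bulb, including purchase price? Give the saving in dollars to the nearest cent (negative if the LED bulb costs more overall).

$76.23

halogen bulb: $0.88 + (52/1000) kW × 5000 h × $0.35 = $0.88 + $91 = $91.88
LED bulb: $3.40 + (7/1000) kW × 5000 h × $0.35 = $3.40 + $12.25 = $15.65
Saving = $91.88 − $15.65 = $76.23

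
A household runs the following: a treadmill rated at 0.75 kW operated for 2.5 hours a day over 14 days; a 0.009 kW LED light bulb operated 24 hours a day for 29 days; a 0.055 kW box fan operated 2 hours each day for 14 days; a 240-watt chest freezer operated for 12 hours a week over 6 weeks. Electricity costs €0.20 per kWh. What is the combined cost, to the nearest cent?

treadmill: Runtime = 2.5 h/day × 14 days = 35 h
treadmill: 0.75 kW × 35 h = 26.25 kWh
LED light bulb: Runtime = 24 h × 29 = 696 h
LED light bulb: 0.009 kW × 696 h = 6.264 kWh
box fan: Runtime = 2 h/day × 14 days = 28 h
box fan: 0.055 kW × 28 h = 1.54 kWh
chest freezer: Runtime = 12 h/week × 6 weeks = 72 h
chest freezer: 0.24 kW × 72 h = 17.28 kWh
Total energy = 51.334 kWh
Cost = 51.334 × €0.20 = €10.27

€10.27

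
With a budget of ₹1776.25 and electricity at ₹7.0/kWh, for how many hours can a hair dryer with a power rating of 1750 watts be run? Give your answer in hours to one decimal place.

145.0 h

Energy available = ₹1776.25 ÷ ₹7.0/kWh = 253.75 kWh
Hours = 253.75 kWh ÷ 1.75 kW = 145.0 h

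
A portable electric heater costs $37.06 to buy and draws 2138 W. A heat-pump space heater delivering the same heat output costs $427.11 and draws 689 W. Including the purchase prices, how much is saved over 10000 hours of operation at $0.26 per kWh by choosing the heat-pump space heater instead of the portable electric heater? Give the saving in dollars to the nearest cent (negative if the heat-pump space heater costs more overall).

$3377.35

portable electric heater: $37.06 + (2138/1000) kW × 10000 h × $0.26 = $37.06 + $5558.8 = $5595.86
heat-pump space heater: $427.11 + (689/1000) kW × 10000 h × $0.26 = $427.11 + $1791.4 = $2218.51
Saving = $5595.86 − $2218.51 = $3377.35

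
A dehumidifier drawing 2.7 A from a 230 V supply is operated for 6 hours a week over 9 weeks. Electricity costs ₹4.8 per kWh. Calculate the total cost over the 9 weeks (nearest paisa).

Power = 2.7 A × 230 V = 621 W = 0.621 kW
Runtime = 6 h/week × 9 weeks = 54 h
Energy = 0.621 kW × 54 h = 33.534 kWh
Cost = 33.534 kWh × ₹4.8/kWh = ₹160.96

₹160.96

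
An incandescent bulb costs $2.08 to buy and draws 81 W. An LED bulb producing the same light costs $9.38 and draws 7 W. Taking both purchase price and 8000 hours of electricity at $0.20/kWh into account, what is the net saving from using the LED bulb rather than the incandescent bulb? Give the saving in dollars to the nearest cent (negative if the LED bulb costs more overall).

incandescent bulb: $2.08 + (81/1000) kW × 8000 h × $0.20 = $2.08 + $129.6 = $131.68
LED bulb: $9.38 + (7/1000) kW × 8000 h × $0.20 = $9.38 + $11.2 = $20.58
Saving = $131.68 − $20.58 = $111.1

$111.10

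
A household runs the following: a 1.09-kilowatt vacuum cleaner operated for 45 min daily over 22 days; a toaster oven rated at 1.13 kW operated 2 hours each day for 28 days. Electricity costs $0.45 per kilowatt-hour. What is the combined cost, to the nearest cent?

vacuum cleaner: Runtime = 45 min × 22 = 990 min = 16.5 h
vacuum cleaner: 1.09 kW × 16.5 h = 17.985 kWh
toaster oven: Runtime = 2 h/day × 28 days = 56 h
toaster oven: 1.13 kW × 56 h = 63.28 kWh
Total energy = 81.265 kWh
Cost = 81.265 × $0.45 = $36.57

$36.57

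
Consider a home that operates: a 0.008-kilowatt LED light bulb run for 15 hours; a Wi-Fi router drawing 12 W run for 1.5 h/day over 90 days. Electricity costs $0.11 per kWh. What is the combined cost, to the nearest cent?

LED light bulb: 0.008 kW × 15 h = 0.12 kWh
Wi-Fi router: Runtime = 1.5 h/day × 90 days = 135 h
Wi-Fi router: 0.012 kW × 135 h = 1.62 kWh
Total energy = 1.74 kWh
Cost = 1.74 × $0.11 = $0.19

$0.19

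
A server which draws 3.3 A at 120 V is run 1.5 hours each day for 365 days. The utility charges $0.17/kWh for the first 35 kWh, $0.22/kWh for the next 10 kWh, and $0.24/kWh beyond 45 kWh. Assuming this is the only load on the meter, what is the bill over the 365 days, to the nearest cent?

$49.38

Power = 3.3 A × 120 V = 396 W = 0.396 kW
Runtime = 1.5 h/day × 365 days = 547.5 h
Energy = 0.396 kW × 547.5 h = 216.81 kWh
Tier 1 (0–35 kWh): 35 × $0.17 = $5.95
Tier 2 (35–45 kWh): 10 × $0.22 = $2.2
Above 45 kWh: 171.81 × $0.24 = $41.2344
Bill = $49.38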